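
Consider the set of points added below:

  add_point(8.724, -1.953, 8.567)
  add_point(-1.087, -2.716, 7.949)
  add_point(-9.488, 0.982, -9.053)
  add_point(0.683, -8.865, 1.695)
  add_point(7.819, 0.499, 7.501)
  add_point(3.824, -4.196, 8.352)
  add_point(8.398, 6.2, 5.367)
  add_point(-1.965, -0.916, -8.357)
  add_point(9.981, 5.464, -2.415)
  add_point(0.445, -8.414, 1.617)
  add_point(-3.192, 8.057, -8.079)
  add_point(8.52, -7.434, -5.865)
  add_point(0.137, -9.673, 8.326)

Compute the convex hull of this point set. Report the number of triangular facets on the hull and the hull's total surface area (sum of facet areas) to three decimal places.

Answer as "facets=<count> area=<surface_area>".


facets=18 area=967.381

11 of the 13 inputs are extreme points: [0, 1, 2, 3, 5, 6, 7, 8, 10, 11, 12].

Per-facet area ½‖(b−a)×(c−a)‖:
  f1: (p11, p10, p8) → 97.8203
  f2: (p1, p12, p2) → 64.9646
  f3: (p1, p10, p2) → 89.3941
  f4: (p3, p12, p2) → 46.8090
  f5: (p3, p11, p2) → 97.2924
  f6: (p3, p11, p12) → 24.1394
  f7: (p7, p10, p2) → 32.7961
  f8: (p7, p11, p2) → 15.6520
  f9: (p7, p11, p10) → 44.8065
  f10: (p5, p1, p12) → 16.2303
  f11: (p6, p10, p8) → 57.1215
  f12: (p6, p1, p10) → 114.7480
  f13: (p0, p5, p1) → 9.1656
  f14: (p0, p6, p1) → 43.2062
  f15: (p0, p11, p12) → 85.9301
  f16: (p0, p5, p12) → 9.3065
  f17: (p0, p11, p8) → 84.2788
  f18: (p0, p6, p8) → 33.7199
Σ area = 967.381

Euler: V−E+F = 11−27+18 = 2.


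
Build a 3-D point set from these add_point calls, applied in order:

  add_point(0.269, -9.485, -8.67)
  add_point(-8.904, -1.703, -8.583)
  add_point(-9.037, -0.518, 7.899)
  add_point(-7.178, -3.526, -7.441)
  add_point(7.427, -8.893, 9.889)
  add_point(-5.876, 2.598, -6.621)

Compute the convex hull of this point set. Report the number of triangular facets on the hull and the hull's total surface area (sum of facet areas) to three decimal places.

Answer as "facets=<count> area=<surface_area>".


6 of the 6 inputs are extreme points: [0, 1, 2, 3, 4, 5].

Triangle areas on the boundary:
  f1: (p5, p4, p2) → 141.0342
  f2: (p0, p4, p2) → 169.0015
  f3: (p0, p5, p4) → 136.4135
  f4: (p1, p5, p2) → 42.5300
  f5: (p1, p0, p5) → 33.6394
  f6: (p3, p0, p2) → 71.3360
  f7: (p3, p1, p2) → 21.2553
  f8: (p3, p1, p0) → 7.1686
Σ area = 622.379

Euler characteristic 6−12+8 = 2 ✓

facets=8 area=622.379


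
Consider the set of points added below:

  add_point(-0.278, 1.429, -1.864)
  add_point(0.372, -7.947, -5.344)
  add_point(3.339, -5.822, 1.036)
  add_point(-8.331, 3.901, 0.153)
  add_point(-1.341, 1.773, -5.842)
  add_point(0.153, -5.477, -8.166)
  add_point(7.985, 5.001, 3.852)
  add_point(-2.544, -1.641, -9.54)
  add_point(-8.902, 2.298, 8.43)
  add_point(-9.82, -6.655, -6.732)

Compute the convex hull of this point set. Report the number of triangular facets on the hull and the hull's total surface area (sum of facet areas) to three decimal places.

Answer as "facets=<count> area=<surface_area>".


Hull vertices (9/10): indices [1, 2, 3, 4, 5, 6, 7, 8, 9].

Area of each hull facet:
  f1: (p3, p8, p9) → 49.9043
  f2: (p3, p8, p6) → 70.1612
  f3: (p5, p1, p9) → 18.9042
  f4: (p5, p1, p6) → 33.0088
  f5: (p2, p8, p9) → 116.1379
  f6: (p2, p1, p9) → 33.4840
  f7: (p2, p8, p6) → 96.1447
  f8: (p2, p1, p6) → 35.0895
  f9: (p4, p3, p6) → 65.3731
  f10: (p7, p5, p6) → 43.3820
  f11: (p7, p4, p6) → 20.9177
  f12: (p7, p5, p9) → 22.5861
  f13: (p7, p3, p9) → 54.4765
  f14: (p7, p4, p3) → 22.0791
Σ area = 681.649

Euler characteristic 9−21+14 = 2 ✓

facets=14 area=681.649


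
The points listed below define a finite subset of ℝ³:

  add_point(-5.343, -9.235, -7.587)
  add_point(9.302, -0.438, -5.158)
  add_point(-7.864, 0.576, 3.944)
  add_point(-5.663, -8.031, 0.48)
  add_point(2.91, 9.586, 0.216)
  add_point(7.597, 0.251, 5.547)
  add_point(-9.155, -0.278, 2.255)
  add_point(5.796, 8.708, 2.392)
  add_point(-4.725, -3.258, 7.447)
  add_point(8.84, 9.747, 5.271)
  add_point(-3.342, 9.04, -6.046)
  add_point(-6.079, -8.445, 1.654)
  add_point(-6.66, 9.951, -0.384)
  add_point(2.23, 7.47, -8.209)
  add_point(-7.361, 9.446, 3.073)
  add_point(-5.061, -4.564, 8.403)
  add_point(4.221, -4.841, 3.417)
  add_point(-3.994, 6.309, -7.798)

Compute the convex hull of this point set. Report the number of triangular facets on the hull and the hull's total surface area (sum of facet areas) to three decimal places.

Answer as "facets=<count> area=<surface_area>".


Points on the hull: [0, 1, 2, 4, 5, 6, 9, 10, 11, 12, 13, 14, 15, 16, 17] (15 of 18).

Facet areas (half cross-product norm):
  f1: (p17, p12, p6) → 46.7835
  f2: (p17, p0, p6) → 85.4846
  f3: (p14, p12, p6) → 17.5984
  f4: (p14, p9, p12) → 29.0684
  f5: (p15, p14, p9) → 121.9544
  f6: (p13, p0, p1) → 92.9648
  f7: (p13, p17, p0) → 47.6904
  f8: (p13, p9, p1) → 76.1866
  f9: (p5, p9, p1) → 52.0282
  f10: (p5, p15, p9) → 58.5456
  f11: (p11, p0, p6) → 40.0635
  f12: (p11, p15, p6) → 30.2213
  f13: (p2, p14, p6) → 9.6522
  f14: (p2, p15, p6) → 7.7227
  f15: (p2, p15, p14) → 22.3917
  f16: (p4, p9, p12) → 22.5066
  f17: (p4, p13, p9) → 24.5271
  f18: (p10, p17, p12) → 9.6935
  f19: (p10, p13, p17) → 9.9818
  f20: (p10, p4, p12) → 28.3679
  f21: (p10, p4, p13) → 25.4173
  f22: (p16, p5, p15) → 32.7030
  f23: (p16, p11, p15) → 39.4007
  f24: (p16, p5, p1) → 33.6023
  f25: (p16, p0, p1) → 81.9028
  f26: (p16, p11, p0) → 51.0958
Σ area = 1097.555

Euler: V−E+F = 15−39+26 = 2.

facets=26 area=1097.555


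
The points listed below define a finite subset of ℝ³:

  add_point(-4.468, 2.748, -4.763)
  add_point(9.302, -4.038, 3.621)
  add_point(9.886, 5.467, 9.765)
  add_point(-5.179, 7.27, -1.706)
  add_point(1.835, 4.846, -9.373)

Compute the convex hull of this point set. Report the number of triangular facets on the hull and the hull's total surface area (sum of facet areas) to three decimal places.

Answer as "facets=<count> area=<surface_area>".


facets=6 area=440.807

Points on the hull: [0, 1, 2, 3, 4] (5 of 5).

Triangle areas on the boundary:
  f1: (p1, p2, p3) → 103.2050
  f2: (p4, p2, p3) → 100.8756
  f3: (p4, p1, p2) → 98.7208
  f4: (p0, p1, p3) → 47.5651
  f5: (p0, p4, p3) → 21.7855
  f6: (p0, p4, p1) → 68.6553
Σ area = 440.807

Check V−E+F: 5 − 9 + 6 = 2.


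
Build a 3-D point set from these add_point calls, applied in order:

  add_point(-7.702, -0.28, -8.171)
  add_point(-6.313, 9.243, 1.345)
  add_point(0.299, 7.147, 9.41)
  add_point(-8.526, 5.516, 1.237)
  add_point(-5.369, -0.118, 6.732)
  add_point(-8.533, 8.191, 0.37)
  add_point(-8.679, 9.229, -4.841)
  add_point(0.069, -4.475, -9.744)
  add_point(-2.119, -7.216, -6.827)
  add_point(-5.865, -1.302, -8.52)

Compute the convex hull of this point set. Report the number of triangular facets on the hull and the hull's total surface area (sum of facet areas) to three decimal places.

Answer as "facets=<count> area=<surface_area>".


facets=14 area=556.860

Extreme-point indices: [0, 1, 2, 3, 4, 5, 6, 7, 8] — 9 of 10 on the boundary.

Facet areas (half cross-product norm):
  f1: (p7, p2, p6) → 142.8938
  f2: (p7, p8, p2) → 49.7328
  f3: (p4, p8, p2) → 66.5500
  f4: (p5, p4, p2) → 50.8941
  f5: (p1, p2, p6) → 12.9681
  f6: (p1, p5, p6) → 6.6852
  f7: (p1, p5, p2) → 9.7067
  f8: (p0, p4, p8) → 66.0164
  f9: (p0, p7, p6) → 36.9625
  f10: (p0, p7, p8) → 19.8272
  f11: (p3, p5, p4) → 6.6004
  f12: (p3, p0, p4) → 46.2554
  f13: (p3, p5, p6) → 6.5227
  f14: (p3, p0, p6) → 35.2446
Σ area = 556.860

Check V−E+F: 9 − 21 + 14 = 2.


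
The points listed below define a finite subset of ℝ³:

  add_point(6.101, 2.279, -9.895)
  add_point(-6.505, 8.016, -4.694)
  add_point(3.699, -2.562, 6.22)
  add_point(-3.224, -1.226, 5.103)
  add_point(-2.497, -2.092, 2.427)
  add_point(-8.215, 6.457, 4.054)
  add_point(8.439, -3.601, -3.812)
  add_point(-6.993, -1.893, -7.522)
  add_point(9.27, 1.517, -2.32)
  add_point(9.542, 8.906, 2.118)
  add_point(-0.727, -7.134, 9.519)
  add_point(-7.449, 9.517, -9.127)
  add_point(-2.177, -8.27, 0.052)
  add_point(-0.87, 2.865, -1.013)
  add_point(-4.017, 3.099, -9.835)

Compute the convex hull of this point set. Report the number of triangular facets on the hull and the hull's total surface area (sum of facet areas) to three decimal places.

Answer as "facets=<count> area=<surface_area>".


facets=18 area=1040.869

Hull vertices (11/15): indices [0, 2, 5, 6, 7, 8, 9, 10, 11, 12, 14].

Triangle areas on the boundary:
  f1: (p11, p9, p5) → 119.9338
  f2: (p0, p11, p9) → 108.6520
  f3: (p10, p9, p5) → 141.4553
  f4: (p7, p11, p5) → 73.0081
  f5: (p7, p10, p5) → 114.0372
  f6: (p7, p10, p12) → 39.2813
  f7: (p2, p10, p9) → 15.3568
  f8: (p14, p0, p11) → 31.2559
  f9: (p14, p7, p11) → 20.5219
  f10: (p14, p7, p0) → 28.9302
  f11: (p6, p10, p12) → 58.4107
  f12: (p6, p2, p10) → 31.4141
  f13: (p6, p7, p12) → 67.1789
  f14: (p6, p7, p0) → 61.0623
  f15: (p6, p2, p9) → 69.6794
  f16: (p8, p0, p9) → 32.4999
  f17: (p8, p6, p9) → 6.5184
  f18: (p8, p6, p0) → 21.6733
Σ area = 1040.869

Check V−E+F: 11 − 27 + 18 = 2.


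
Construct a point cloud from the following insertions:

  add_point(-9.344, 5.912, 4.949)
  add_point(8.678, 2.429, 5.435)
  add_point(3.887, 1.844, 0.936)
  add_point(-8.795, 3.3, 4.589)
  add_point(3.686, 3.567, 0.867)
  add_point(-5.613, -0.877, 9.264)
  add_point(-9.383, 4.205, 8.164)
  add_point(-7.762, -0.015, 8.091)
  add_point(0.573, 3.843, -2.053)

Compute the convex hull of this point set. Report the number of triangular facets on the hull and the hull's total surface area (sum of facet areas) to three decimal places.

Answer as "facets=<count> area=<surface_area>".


facets=14 area=306.422

9 of the 9 inputs are extreme points: [0, 1, 2, 3, 4, 5, 6, 7, 8].

Area of each hull facet:
  f1: (p5, p1, p6) → 45.8260
  f2: (p0, p1, p6) → 33.2475
  f3: (p0, p3, p6) → 4.6196
  f4: (p0, p3, p8) → 15.1765
  f5: (p2, p5, p1) → 42.3620
  f6: (p2, p8, p1) → 7.8796
  f7: (p7, p3, p8) → 27.2845
  f8: (p7, p2, p5) → 16.2501
  f9: (p7, p2, p8) → 33.0509
  f10: (p7, p5, p6) → 4.6962
  f11: (p7, p3, p6) → 8.0581
  f12: (p4, p8, p1) → 1.5055
  f13: (p4, p0, p1) → 40.7104
  f14: (p4, p0, p8) → 25.7554
Σ area = 306.422

Euler characteristic 9−21+14 = 2 ✓


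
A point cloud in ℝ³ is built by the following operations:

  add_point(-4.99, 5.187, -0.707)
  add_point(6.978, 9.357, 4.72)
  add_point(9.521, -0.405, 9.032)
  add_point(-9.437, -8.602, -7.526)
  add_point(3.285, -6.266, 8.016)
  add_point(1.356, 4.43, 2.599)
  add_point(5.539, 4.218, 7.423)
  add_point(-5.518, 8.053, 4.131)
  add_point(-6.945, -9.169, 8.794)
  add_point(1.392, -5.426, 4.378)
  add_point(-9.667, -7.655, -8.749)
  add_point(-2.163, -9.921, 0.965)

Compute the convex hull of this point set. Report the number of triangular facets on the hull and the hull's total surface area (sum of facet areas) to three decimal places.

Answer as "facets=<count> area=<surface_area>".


Hull vertices (10/12): indices [0, 1, 2, 3, 4, 6, 7, 8, 10, 11].

Triangle areas on the boundary:
  f1: (p1, p2, p10) → 146.3732
  f2: (p11, p2, p10) → 78.4936
  f3: (p7, p8, p10) → 150.7414
  f4: (p3, p11, p10) → 5.7639
  f5: (p3, p8, p10) → 7.4728
  f6: (p3, p8, p11) → 49.4884
  f7: (p4, p11, p2) → 27.2738
  f8: (p4, p8, p2) → 22.5867
  f9: (p4, p8, p11) → 41.3563
  f10: (p0, p1, p10) → 78.0003
  f11: (p0, p7, p10) → 25.7728
  f12: (p0, p7, p1) → 35.5188
  f13: (p6, p8, p2) → 57.4658
  f14: (p6, p7, p8) → 103.7383
  f15: (p6, p1, p2) → 15.2003
  f16: (p6, p7, p1) → 35.8054
Σ area = 881.052

Check V−E+F: 10 − 24 + 16 = 2.

facets=16 area=881.052


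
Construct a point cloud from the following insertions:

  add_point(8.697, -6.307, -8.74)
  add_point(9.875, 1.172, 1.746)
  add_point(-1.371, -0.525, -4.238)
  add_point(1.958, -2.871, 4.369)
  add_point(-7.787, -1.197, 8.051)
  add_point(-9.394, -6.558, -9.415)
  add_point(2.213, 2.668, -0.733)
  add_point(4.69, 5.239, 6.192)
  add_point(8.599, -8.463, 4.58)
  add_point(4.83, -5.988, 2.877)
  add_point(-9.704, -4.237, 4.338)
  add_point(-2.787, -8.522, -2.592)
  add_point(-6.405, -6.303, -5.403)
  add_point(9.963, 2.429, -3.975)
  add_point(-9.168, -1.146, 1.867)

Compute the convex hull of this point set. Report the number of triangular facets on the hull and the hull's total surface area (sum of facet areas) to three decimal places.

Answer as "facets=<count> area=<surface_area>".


facets=20 area=950.379

Points on the hull: [0, 1, 2, 4, 5, 6, 7, 8, 10, 11, 13, 14] (12 of 15).

Area of each hull facet:
  f1: (p5, p11, p10) → 51.7161
  f2: (p8, p11, p10) → 70.4550
  f3: (p14, p5, p10) → 24.3728
  f4: (p0, p5, p11) → 62.3445
  f5: (p0, p8, p11) → 77.5907
  f6: (p0, p5, p13) → 89.6992
  f7: (p0, p8, p13) → 63.9154
  f8: (p6, p7, p13) → 32.6817
  f9: (p6, p7, p14) → 46.7871
  f10: (p1, p8, p13) → 26.0224
  f11: (p1, p7, p13) → 20.8374
  f12: (p1, p7, p8) → 38.9805
  f13: (p4, p14, p10) → 10.2990
  f14: (p4, p7, p14) → 44.7865
  f15: (p4, p8, p10) → 47.1395
  f16: (p4, p7, p8) → 99.8904
  f17: (p2, p14, p5) → 53.2802
  f18: (p2, p6, p14) → 29.1763
  f19: (p2, p5, p13) → 36.6869
  f20: (p2, p6, p13) → 23.7177
Σ area = 950.379

Check V−E+F: 12 − 30 + 20 = 2.


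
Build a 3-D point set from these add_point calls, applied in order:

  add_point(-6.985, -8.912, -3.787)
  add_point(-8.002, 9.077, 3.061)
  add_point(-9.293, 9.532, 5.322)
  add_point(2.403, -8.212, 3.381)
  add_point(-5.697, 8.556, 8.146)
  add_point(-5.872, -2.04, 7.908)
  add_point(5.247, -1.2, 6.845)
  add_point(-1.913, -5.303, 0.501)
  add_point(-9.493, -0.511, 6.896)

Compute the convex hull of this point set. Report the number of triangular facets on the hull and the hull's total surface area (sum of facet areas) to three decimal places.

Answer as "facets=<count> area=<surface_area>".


facets=14 area=548.307

9 of the 9 inputs are extreme points: [0, 1, 2, 3, 4, 5, 6, 7, 8].

Per-facet area ½‖(b−a)×(c−a)‖:
  f1: (p0, p2, p8) → 61.7423
  f2: (p4, p2, p8) → 22.7857
  f3: (p1, p0, p2) → 22.2003
  f4: (p1, p4, p6) → 39.5293
  f5: (p1, p4, p2) → 6.1444
  f6: (p5, p4, p8) → 20.1004
  f7: (p5, p4, p6) → 59.1305
  f8: (p5, p3, p6) → 43.4306
  f9: (p5, p0, p8) → 27.4900
  f10: (p5, p3, p0) → 63.4731
  f11: (p7, p1, p6) → 80.8240
  f12: (p7, p1, p0) → 57.6291
  f13: (p7, p3, p6) → 24.7343
  f14: (p7, p3, p0) → 19.0926
Σ area = 548.307

Euler characteristic 9−21+14 = 2 ✓


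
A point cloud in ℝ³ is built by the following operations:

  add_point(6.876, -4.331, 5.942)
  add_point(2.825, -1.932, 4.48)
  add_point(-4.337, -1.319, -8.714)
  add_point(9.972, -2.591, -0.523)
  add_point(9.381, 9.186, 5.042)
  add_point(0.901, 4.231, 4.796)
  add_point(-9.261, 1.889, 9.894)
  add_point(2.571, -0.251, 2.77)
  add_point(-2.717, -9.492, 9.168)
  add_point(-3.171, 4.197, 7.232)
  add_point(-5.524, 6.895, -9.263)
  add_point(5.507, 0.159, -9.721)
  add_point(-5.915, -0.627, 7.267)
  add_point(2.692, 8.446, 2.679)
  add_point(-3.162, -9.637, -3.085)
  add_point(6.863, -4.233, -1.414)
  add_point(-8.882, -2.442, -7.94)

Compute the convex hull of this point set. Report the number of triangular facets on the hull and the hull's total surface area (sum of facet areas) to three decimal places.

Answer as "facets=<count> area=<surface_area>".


facets=20 area=1203.913

Hull vertices (12/17): indices [0, 2, 3, 4, 6, 8, 10, 11, 13, 14, 15, 16].

Triangle areas on the boundary:
  f1: (p11, p4, p3) → 68.5528
  f2: (p8, p4, p6) → 133.7449
  f3: (p10, p11, p4) → 113.9942
  f4: (p15, p11, p3) → 17.0763
  f5: (p15, p14, p3) → 2.1431
  f6: (p15, p14, p11) → 54.6088
  f7: (p0, p4, p3) → 47.3038
  f8: (p0, p8, p4) → 61.5357
  f9: (p0, p14, p3) → 52.7304
  f10: (p0, p8, p14) → 67.4817
  f11: (p13, p4, p6) → 43.3394
  f12: (p13, p10, p6) → 111.8818
  f13: (p13, p10, p4) → 30.4191
  f14: (p16, p10, p6) → 91.5454
  f15: (p16, p8, p6) → 116.2575
  f16: (p16, p8, p14) → 55.9624
  f17: (p2, p10, p11) → 41.6056
  f18: (p2, p16, p10) → 19.6192
  f19: (p2, p14, p11) → 50.4855
  f20: (p2, p16, p14) → 23.6255
Σ area = 1203.913

Euler characteristic 12−30+20 = 2 ✓


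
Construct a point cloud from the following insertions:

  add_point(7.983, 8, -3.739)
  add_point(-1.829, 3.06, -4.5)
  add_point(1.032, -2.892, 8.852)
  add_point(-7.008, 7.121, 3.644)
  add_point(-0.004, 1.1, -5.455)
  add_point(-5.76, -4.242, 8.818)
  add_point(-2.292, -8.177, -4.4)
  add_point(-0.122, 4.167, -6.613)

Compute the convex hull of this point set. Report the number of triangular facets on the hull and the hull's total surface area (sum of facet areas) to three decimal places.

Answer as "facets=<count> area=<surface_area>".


facets=10 area=607.892

7 of the 8 inputs are extreme points: [0, 1, 2, 3, 5, 6, 7].

Triangle areas on the boundary:
  f1: (p2, p0, p3) → 109.9999
  f2: (p2, p6, p0) → 124.9196
  f3: (p5, p6, p3) → 88.6924
  f4: (p5, p2, p3) → 43.3173
  f5: (p5, p2, p6) → 48.4282
  f6: (p7, p0, p3) → 59.3236
  f7: (p7, p6, p0) → 52.2762
  f8: (p1, p6, p3) → 54.9298
  f9: (p1, p7, p3) → 10.9407
  f10: (p1, p7, p6) → 15.0641
Σ area = 607.892

Euler: V−E+F = 7−15+10 = 2.


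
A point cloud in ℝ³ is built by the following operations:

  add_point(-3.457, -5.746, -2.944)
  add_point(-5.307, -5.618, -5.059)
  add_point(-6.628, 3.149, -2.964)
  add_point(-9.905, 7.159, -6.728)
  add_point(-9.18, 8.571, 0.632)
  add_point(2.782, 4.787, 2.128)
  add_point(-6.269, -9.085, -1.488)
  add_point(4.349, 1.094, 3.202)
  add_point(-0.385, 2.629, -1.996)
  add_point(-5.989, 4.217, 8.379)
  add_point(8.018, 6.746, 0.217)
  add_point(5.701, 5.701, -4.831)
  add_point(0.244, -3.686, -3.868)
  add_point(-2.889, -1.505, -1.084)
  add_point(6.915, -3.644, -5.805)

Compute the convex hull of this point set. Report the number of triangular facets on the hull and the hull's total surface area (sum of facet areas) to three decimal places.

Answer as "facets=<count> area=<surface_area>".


Extreme-point indices: [1, 3, 4, 6, 7, 9, 10, 11, 14] — 9 of 15 on the boundary.

Facet areas (half cross-product norm):
  f1: (p4, p10, p3) → 65.0361
  f2: (p4, p9, p10) → 76.0406
  f3: (p4, p6, p3) → 65.0591
  f4: (p4, p9, p6) → 77.5975
  f5: (p11, p10, p3) → 38.7549
  f6: (p11, p14, p3) → 73.1925
  f7: (p11, p14, p10) → 26.1057
  f8: (p1, p6, p3) → 26.0252
  f9: (p1, p14, p3) → 83.5314
  f10: (p1, p14, p6) → 29.5840
  f11: (p7, p9, p6) → 88.4627
  f12: (p7, p14, p6) → 74.5972
  f13: (p7, p9, p10) → 40.3541
  f14: (p7, p14, p10) → 38.3824
Σ area = 802.723

Check V−E+F: 9 − 21 + 14 = 2.

facets=14 area=802.723


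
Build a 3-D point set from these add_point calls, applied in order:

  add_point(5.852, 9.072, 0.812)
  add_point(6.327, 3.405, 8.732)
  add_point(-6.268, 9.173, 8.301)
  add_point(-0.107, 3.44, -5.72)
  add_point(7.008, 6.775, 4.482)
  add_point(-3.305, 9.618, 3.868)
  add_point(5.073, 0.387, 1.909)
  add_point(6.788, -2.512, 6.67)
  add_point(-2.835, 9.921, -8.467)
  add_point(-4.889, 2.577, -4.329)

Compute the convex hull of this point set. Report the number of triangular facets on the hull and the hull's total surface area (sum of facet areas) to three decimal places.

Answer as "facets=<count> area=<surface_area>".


Points on the hull: [0, 1, 2, 3, 4, 5, 6, 7, 8, 9] (10 of 10).

Area of each hull facet:
  f1: (p9, p7, p2) → 111.8879
  f2: (p9, p8, p2) → 62.0116
  f3: (p1, p4, p2) → 37.3468
  f4: (p1, p7, p2) → 38.9170
  f5: (p1, p7, p4) → 16.2914
  f6: (p0, p4, p2) → 31.2289
  f7: (p0, p7, p4) → 15.6671
  f8: (p3, p9, p7) → 38.5000
  f9: (p3, p9, p8) → 18.9920
  f10: (p3, p0, p8) → 39.5532
  f11: (p5, p8, p2) → 17.3602
  f12: (p5, p0, p2) → 16.1349
  f13: (p5, p0, p8) → 55.9096
  f14: (p6, p0, p7) → 21.1090
  f15: (p6, p3, p7) → 8.4734
  f16: (p6, p3, p0) → 39.8003
Σ area = 569.183

Check V−E+F: 10 − 24 + 16 = 2.

facets=16 area=569.183


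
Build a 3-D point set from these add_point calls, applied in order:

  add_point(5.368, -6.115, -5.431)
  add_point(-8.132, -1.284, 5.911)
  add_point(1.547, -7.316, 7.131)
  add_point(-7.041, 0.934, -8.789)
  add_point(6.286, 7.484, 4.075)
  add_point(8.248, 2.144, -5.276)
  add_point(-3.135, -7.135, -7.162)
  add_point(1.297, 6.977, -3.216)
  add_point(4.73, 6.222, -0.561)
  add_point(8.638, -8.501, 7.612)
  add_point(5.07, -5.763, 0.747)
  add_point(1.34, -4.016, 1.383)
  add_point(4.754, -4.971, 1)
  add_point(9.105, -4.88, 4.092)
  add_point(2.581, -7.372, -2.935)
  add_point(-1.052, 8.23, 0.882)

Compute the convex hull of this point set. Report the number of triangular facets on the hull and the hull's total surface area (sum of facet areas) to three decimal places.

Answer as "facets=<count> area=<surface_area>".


12 of the 16 inputs are extreme points: [0, 1, 2, 3, 4, 5, 6, 7, 9, 13, 14, 15].

Per-facet area ½‖(b−a)×(c−a)‖:
  f1: (p3, p15, p1) → 81.1053
  f2: (p4, p15, p1) → 49.7233
  f3: (p4, p5, p13) → 59.5176
  f4: (p6, p3, p1) → 65.2595
  f5: (p7, p3, p15) → 28.0933
  f6: (p7, p5, p3) → 50.2741
  f7: (p7, p4, p15) → 19.4732
  f8: (p7, p4, p5) → 37.5788
  f9: (p9, p4, p1) → 128.5600
  f10: (p9, p4, p13) → 23.6790
  f11: (p2, p6, p1) → 80.1366
  f12: (p2, p9, p1) → 15.7954
  f13: (p2, p9, p6) → 50.3062
  f14: (p0, p5, p3) → 63.1816
  f15: (p0, p6, p3) → 37.2969
  f16: (p0, p5, p13) → 43.6528
  f17: (p0, p9, p13) → 22.2790
  f18: (p14, p9, p6) → 17.5592
  f19: (p14, p0, p6) → 13.8052
  f20: (p14, p0, p9) → 23.4848
Σ area = 910.762

Euler: V−E+F = 12−30+20 = 2.

facets=20 area=910.762


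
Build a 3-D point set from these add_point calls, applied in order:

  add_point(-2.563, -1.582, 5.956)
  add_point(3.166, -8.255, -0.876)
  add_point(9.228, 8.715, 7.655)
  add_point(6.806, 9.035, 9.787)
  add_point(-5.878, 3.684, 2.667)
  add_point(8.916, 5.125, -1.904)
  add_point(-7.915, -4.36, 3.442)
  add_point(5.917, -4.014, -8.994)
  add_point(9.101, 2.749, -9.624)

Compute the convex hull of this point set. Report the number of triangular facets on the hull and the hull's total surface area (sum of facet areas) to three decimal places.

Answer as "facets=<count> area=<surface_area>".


facets=12 area=745.187

Extreme-point indices: [0, 1, 2, 3, 4, 6, 7, 8] — 8 of 9 on the boundary.

Triangle areas on the boundary:
  f1: (p8, p1, p2) → 132.8775
  f2: (p0, p1, p6) → 36.2909
  f3: (p7, p1, p6) → 54.5885
  f4: (p7, p8, p1) → 28.8770
  f5: (p7, p4, p6) → 74.8172
  f6: (p7, p4, p8) → 68.4912
  f7: (p3, p1, p2) → 32.0136
  f8: (p3, p0, p1) → 78.7538
  f9: (p3, p8, p2) → 22.5599
  f10: (p3, p4, p8) → 142.2082
  f11: (p3, p4, p6) → 56.2789
  f12: (p3, p0, p6) → 17.4299
Σ area = 745.187

Euler characteristic 8−18+12 = 2 ✓


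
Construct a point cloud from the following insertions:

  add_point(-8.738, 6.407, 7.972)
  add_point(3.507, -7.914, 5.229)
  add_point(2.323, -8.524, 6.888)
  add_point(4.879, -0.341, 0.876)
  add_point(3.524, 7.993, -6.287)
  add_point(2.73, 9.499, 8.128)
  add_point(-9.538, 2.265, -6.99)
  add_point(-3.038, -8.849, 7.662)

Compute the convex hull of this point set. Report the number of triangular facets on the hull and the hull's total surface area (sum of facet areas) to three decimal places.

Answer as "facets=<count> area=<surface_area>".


facets=12 area=822.122

8 of the 8 inputs are extreme points: [0, 1, 2, 3, 4, 5, 6, 7].

Area of each hull facet:
  f1: (p4, p5, p3) → 66.7038
  f2: (p1, p7, p6) → 68.6839
  f3: (p1, p4, p6) → 133.8963
  f4: (p1, p4, p3) → 16.1310
  f5: (p1, p5, p3) → 51.0943
  f6: (p0, p7, p6) → 122.5933
  f7: (p0, p5, p7) → 96.3184
  f8: (p0, p4, p6) → 108.7214
  f9: (p0, p4, p5) → 86.2026
  f10: (p2, p5, p7) → 48.8994
  f11: (p2, p1, p7) → 4.2418
  f12: (p2, p1, p5) → 18.6363
Σ area = 822.122

Euler: V−E+F = 8−18+12 = 2.


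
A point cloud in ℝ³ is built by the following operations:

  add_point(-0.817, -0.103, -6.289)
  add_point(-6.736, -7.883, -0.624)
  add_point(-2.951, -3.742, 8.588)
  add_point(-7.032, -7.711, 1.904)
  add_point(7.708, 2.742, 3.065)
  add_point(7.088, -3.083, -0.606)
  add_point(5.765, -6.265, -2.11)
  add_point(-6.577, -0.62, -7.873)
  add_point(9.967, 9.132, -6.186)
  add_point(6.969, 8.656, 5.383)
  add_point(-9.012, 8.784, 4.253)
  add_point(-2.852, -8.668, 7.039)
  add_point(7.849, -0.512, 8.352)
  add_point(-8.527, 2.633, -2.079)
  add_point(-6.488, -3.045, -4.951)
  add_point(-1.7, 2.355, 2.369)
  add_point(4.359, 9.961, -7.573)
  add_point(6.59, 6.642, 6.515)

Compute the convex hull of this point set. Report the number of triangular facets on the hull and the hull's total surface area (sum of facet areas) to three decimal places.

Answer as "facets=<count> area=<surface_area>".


facets=26 area=1119.726

Extreme-point indices: [0, 1, 2, 3, 5, 6, 7, 8, 9, 10, 11, 12, 13, 16, 17] — 15 of 18 on the boundary.

Area of each hull facet:
  f1: (p16, p7, p10) → 111.8768
  f2: (p16, p7, p8) → 35.6502
  f3: (p6, p12, p11) → 70.6460
  f4: (p9, p12, p8) → 54.9879
  f5: (p9, p16, p10) → 102.5648
  f6: (p9, p16, p8) → 34.9015
  f7: (p2, p12, p11) → 28.2026
  f8: (p2, p3, p10) → 63.9507
  f9: (p2, p3, p11) → 17.2183
  f10: (p13, p7, p10) → 10.3162
  f11: (p13, p3, p10) → 45.4064
  f12: (p0, p7, p8) → 26.2288
  f13: (p0, p6, p8) → 70.1749
  f14: (p0, p6, p7) → 21.4546
  f15: (p5, p12, p8) → 63.6874
  f16: (p5, p6, p8) → 19.3088
  f17: (p5, p6, p12) → 13.4407
  f18: (p1, p6, p7) → 63.9670
  f19: (p1, p13, p7) → 34.2846
  f20: (p1, p13, p3) → 13.7163
  f21: (p1, p3, p11) → 6.2688
  f22: (p1, p6, p11) → 51.7231
  f23: (p17, p9, p10) → 18.6181
  f24: (p17, p9, p12) → 3.5840
  f25: (p17, p2, p10) → 95.6007
  f26: (p17, p2, p12) → 41.9465
Σ area = 1119.726

Euler: V−E+F = 15−39+26 = 2.


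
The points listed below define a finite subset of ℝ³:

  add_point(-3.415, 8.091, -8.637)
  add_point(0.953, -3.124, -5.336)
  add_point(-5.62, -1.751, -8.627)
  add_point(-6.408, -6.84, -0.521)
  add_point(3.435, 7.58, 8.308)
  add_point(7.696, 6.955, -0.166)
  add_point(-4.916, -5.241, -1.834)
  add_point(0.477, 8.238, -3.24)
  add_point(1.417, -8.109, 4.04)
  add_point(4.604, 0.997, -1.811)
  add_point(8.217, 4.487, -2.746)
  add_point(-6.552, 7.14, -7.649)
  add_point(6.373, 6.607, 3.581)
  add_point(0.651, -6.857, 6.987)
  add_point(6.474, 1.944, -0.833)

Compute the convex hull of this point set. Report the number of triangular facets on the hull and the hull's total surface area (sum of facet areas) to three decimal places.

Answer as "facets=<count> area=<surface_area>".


facets=20 area=764.126

12 of the 15 inputs are extreme points: [0, 1, 2, 3, 4, 5, 7, 8, 10, 11, 12, 13].

Facet areas (half cross-product norm):
  f1: (p13, p8, p10) → 25.6466
  f2: (p0, p2, p11) → 15.2243
  f3: (p0, p2, p10) → 68.0405
  f4: (p0, p4, p11) → 31.2269
  f5: (p0, p7, p4) → 14.8020
  f6: (p1, p8, p10) → 57.3532
  f7: (p1, p2, p10) → 33.4126
  f8: (p5, p7, p4) → 37.6860
  f9: (p5, p0, p10) → 24.4046
  f10: (p5, p0, p7) → 14.3170
  f11: (p3, p13, p8) → 14.7673
  f12: (p3, p1, p8) → 40.8355
  f13: (p3, p1, p2) → 32.9618
  f14: (p3, p2, p11) → 39.1164
  f15: (p3, p4, p11) → 137.3226
  f16: (p3, p13, p4) → 74.6381
  f17: (p12, p13, p4) → 41.2616
  f18: (p12, p5, p4) → 3.7395
  f19: (p12, p13, p10) → 51.9625
  f20: (p12, p5, p10) → 5.4070
Σ area = 764.126

Check V−E+F: 12 − 30 + 20 = 2.


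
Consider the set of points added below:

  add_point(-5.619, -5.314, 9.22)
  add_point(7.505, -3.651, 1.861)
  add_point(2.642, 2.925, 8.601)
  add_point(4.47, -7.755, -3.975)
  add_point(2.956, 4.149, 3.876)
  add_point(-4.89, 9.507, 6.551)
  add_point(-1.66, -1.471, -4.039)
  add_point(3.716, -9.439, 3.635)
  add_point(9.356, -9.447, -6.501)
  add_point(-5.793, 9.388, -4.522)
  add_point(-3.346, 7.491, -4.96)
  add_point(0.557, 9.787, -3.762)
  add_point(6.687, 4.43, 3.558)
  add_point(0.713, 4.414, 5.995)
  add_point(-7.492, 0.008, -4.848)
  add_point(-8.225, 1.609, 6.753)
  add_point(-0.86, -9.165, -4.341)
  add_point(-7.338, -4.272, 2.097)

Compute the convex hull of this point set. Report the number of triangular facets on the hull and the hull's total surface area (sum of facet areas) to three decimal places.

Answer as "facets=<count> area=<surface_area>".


facets=24 area=1035.742

Extreme-point indices: [0, 1, 2, 5, 7, 8, 9, 10, 11, 12, 14, 15, 16, 17] — 14 of 18 on the boundary.

Per-facet area ½‖(b−a)×(c−a)‖:
  f1: (p10, p11, p8) → 49.5186
  f2: (p10, p14, p8) → 82.9465
  f3: (p17, p0, p15) → 24.8711
  f4: (p17, p14, p15) → 30.6137
  f5: (p5, p0, p15) → 24.0356
  f6: (p5, p2, p0) → 59.5539
  f7: (p12, p11, p8) → 94.5661
  f8: (p12, p5, p11) → 60.0254
  f9: (p12, p5, p2) → 33.4997
  f10: (p7, p2, p0) → 63.8475
  f11: (p16, p14, p8) → 47.9935
  f12: (p16, p17, p14) → 40.7079
  f13: (p16, p7, p8) → 45.7118
  f14: (p16, p17, p0) → 35.3661
  f15: (p16, p7, p0) → 53.5126
  f16: (p9, p10, p14) → 13.2262
  f17: (p9, p14, p15) → 55.2674
  f18: (p9, p5, p15) → 47.6316
  f19: (p9, p10, p11) → 6.9413
  f20: (p9, p5, p11) → 34.8814
  f21: (p1, p12, p2) → 27.5383
  f22: (p1, p7, p2) → 37.6493
  f23: (p1, p12, p8) → 29.3755
  f24: (p1, p7, p8) → 36.4612
Σ area = 1035.742

Check V−E+F: 14 − 36 + 24 = 2.


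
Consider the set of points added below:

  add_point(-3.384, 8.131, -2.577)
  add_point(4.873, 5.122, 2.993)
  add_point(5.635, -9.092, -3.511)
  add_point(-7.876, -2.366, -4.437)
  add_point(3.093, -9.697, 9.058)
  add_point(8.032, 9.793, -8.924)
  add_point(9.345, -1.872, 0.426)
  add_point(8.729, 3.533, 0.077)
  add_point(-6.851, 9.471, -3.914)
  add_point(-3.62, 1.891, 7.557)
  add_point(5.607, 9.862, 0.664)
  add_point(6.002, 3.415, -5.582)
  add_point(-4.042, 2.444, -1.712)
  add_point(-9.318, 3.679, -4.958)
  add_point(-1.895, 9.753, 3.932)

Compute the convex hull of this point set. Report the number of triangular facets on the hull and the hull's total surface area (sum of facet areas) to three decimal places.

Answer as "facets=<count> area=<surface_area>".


facets=20 area=1046.129

Hull vertices (12/15): indices [1, 2, 3, 4, 5, 6, 7, 8, 9, 10, 13, 14].

Area of each hull facet:
  f1: (p2, p5, p6) → 64.2680
  f2: (p2, p4, p6) → 55.0923
  f3: (p8, p5, p13) → 47.2611
  f4: (p7, p5, p6) → 23.3836
  f5: (p7, p10, p5) → 34.3485
  f6: (p7, p4, p6) → 29.4812
  f7: (p3, p5, p13) → 58.2603
  f8: (p3, p2, p5) → 141.0920
  f9: (p3, p2, p4) → 96.6112
  f10: (p9, p8, p13) → 43.4440
  f11: (p9, p3, p13) → 41.3102
  f12: (p9, p3, p4) → 90.4114
  f13: (p1, p7, p10) → 13.5267
  f14: (p1, p7, p4) → 40.9897
  f15: (p1, p9, p4) → 68.2195
  f16: (p14, p9, p8) → 40.0156
  f17: (p14, p10, p5) → 32.0108
  f18: (p14, p8, p5) → 70.8401
  f19: (p14, p1, p10) → 20.7253
  f20: (p14, p1, p9) → 34.8371
Σ area = 1046.129

Euler characteristic 12−30+20 = 2 ✓


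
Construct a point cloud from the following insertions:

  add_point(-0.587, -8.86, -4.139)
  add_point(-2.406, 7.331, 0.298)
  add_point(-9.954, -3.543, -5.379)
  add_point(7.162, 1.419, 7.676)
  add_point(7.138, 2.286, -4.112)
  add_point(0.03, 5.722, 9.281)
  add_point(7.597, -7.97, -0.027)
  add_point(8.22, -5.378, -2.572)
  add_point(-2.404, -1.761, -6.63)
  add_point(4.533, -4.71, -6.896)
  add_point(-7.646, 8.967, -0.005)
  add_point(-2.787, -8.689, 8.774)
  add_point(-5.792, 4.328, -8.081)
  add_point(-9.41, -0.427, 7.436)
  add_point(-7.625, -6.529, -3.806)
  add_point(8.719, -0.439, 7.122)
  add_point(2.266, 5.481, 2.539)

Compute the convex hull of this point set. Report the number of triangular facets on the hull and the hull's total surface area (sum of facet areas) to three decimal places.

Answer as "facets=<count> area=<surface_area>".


Extreme-point indices: [0, 1, 2, 3, 4, 5, 6, 7, 9, 10, 11, 12, 13, 14, 15, 16] — 16 of 17 on the boundary.

Per-facet area ½‖(b−a)×(c−a)‖:
  f1: (p12, p10, p2) → 44.0417
  f2: (p13, p10, p2) → 73.0120
  f3: (p9, p12, p2) → 62.1271
  f4: (p5, p13, p10) → 62.1283
  f5: (p11, p5, p13) → 60.5083
  f6: (p1, p5, p10) → 24.3330
  f7: (p1, p5, p16) → 19.4380
  f8: (p4, p9, p12) → 52.3229
  f9: (p4, p1, p16) → 23.3299
  f10: (p4, p7, p9) → 21.1555
  f11: (p4, p12, p10) → 64.9448
  f12: (p4, p1, p10) → 14.7442
  f13: (p4, p7, p15) → 41.4919
  f14: (p3, p5, p16) → 26.7470
  f15: (p3, p4, p15) → 14.4916
  f16: (p3, p4, p16) → 36.1247
  f17: (p3, p11, p15) → 17.6357
  f18: (p3, p11, p5) → 58.5389
  f19: (p14, p13, p2) → 26.3758
  f20: (p14, p11, p13) → 64.7573
  f21: (p0, p14, p11) → 47.5522
  f22: (p0, p9, p2) → 37.0619
  f23: (p0, p14, p2) → 10.0623
  f24: (p6, p0, p11) → 57.6408
  f25: (p6, p11, p15) → 67.3895
  f26: (p6, p7, p15) → 19.2200
  f27: (p6, p7, p9) → 9.1613
  f28: (p6, p0, p9) → 28.0542
Σ area = 1084.391

Check V−E+F: 16 − 42 + 28 = 2.

facets=28 area=1084.391


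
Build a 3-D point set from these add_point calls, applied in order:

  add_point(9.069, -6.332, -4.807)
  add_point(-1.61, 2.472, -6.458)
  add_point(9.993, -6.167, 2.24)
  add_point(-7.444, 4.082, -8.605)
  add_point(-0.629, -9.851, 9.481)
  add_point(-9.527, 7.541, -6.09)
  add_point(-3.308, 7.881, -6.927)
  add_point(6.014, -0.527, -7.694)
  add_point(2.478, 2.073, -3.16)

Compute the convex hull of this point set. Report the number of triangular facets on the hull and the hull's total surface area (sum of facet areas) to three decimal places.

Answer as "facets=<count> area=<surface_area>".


facets=12 area=666.395

Points on the hull: [0, 2, 3, 4, 5, 6, 7, 8] (8 of 9).

Area of each hull facet:
  f1: (p3, p4, p5) → 56.0359
  f2: (p6, p4, p5) → 76.3598
  f3: (p6, p3, p5) → 13.2374
  f4: (p6, p7, p3) → 36.7625
  f5: (p0, p4, p2) → 42.9813
  f6: (p0, p7, p2) → 22.9283
  f7: (p0, p3, p4) → 171.7988
  f8: (p0, p7, p3) → 36.9691
  f9: (p8, p4, p2) → 82.6876
  f10: (p8, p6, p4) → 62.4230
  f11: (p8, p7, p2) → 37.2856
  f12: (p8, p6, p7) → 26.9253
Σ area = 666.395

Check V−E+F: 8 − 18 + 12 = 2.


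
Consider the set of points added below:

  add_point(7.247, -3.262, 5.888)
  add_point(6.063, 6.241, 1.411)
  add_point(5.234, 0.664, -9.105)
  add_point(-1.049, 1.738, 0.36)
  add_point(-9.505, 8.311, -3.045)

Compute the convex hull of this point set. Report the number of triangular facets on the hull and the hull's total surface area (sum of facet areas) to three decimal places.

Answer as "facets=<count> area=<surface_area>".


facets=6 area=379.510

Points on the hull: [0, 1, 2, 3, 4] (5 of 5).

Triangle areas on the boundary:
  f1: (p1, p0, p4) → 81.2592
  f2: (p1, p2, p4) → 94.3644
  f3: (p1, p2, p0) → 63.0209
  f4: (p3, p0, p4) → 14.7062
  f5: (p3, p2, p4) → 62.5795
  f6: (p3, p2, p0) → 63.5803
Σ area = 379.510

Check V−E+F: 5 − 9 + 6 = 2.


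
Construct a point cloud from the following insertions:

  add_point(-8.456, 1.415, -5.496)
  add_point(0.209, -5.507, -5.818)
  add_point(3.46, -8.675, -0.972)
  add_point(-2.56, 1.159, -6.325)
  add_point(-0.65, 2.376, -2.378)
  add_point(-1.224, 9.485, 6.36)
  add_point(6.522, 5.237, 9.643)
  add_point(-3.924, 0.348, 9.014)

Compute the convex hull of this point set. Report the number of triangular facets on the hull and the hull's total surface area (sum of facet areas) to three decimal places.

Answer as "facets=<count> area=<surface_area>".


7 of the 8 inputs are extreme points: [0, 1, 2, 3, 5, 6, 7].

Facet areas (half cross-product norm):
  f1: (p7, p2, p0) → 105.3087
  f2: (p7, p2, p6) → 87.6439
  f3: (p1, p2, p0) → 27.7100
  f4: (p1, p3, p0) → 19.6812
  f5: (p1, p2, p6) → 58.3402
  f6: (p1, p3, p6) → 68.0136
  f7: (p5, p7, p0) → 73.1737
  f8: (p5, p7, p6) → 44.6665
  f9: (p5, p3, p0) → 45.3251
  f10: (p5, p3, p6) → 71.2956
Σ area = 601.159

Check V−E+F: 7 − 15 + 10 = 2.

facets=10 area=601.159


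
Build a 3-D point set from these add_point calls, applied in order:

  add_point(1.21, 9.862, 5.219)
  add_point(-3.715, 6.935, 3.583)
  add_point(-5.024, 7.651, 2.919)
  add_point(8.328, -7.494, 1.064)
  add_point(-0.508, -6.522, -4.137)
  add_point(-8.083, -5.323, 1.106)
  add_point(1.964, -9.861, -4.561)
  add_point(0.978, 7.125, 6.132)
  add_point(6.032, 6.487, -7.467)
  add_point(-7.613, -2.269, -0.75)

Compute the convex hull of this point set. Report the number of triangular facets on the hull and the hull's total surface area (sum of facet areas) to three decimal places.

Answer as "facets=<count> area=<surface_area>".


Points on the hull: [0, 2, 3, 4, 5, 6, 7, 8, 9] (9 of 10).

Per-facet area ½‖(b−a)×(c−a)‖:
  f1: (p8, p0, p3) → 112.9127
  f2: (p6, p3, p5) → 53.5976
  f3: (p6, p8, p3) → 71.4033
  f4: (p7, p3, p5) → 119.5096
  f5: (p7, p0, p3) → 18.1942
  f6: (p2, p8, p0) → 48.8571
  f7: (p2, p7, p5) → 45.1002
  f8: (p2, p7, p0) → 9.7693
  f9: (p4, p6, p8) → 28.3814
  f10: (p9, p2, p5) → 15.2505
  f11: (p9, p2, p8) → 82.1615
  f12: (p9, p4, p8) → 66.8035
  f13: (p9, p6, p5) → 22.3294
  f14: (p9, p4, p6) → 8.5674
Σ area = 702.838

Euler characteristic 9−21+14 = 2 ✓

facets=14 area=702.838


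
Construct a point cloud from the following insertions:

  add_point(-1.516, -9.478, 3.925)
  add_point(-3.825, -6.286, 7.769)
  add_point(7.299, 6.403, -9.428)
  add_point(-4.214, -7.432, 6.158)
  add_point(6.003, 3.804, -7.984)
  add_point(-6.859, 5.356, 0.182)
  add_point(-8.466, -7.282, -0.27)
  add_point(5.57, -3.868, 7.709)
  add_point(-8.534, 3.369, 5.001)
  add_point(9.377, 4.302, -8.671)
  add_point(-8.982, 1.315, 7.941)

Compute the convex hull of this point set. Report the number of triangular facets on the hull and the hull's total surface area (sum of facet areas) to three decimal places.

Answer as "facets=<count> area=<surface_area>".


facets=18 area=750.790

11 of the 11 inputs are extreme points: [0, 1, 2, 3, 4, 5, 6, 7, 8, 9, 10].

Facet areas (half cross-product norm):
  f1: (p7, p0, p9) → 91.4330
  f2: (p7, p2, p9) → 26.3807
  f3: (p6, p0, p9) → 90.8122
  f4: (p1, p7, p10) → 41.9479
  f5: (p1, p7, p0) → 25.7372
  f6: (p5, p6, p2) → 108.1190
  f7: (p4, p2, p9) → 4.5548
  f8: (p4, p6, p9) → 17.2118
  f9: (p4, p6, p2) → 12.9906
  f10: (p3, p6, p0) → 15.5800
  f11: (p3, p1, p0) → 3.2732
  f12: (p3, p6, p10) → 38.6768
  f13: (p3, p1, p10) → 8.5719
  f14: (p8, p5, p2) → 30.0450
  f15: (p8, p7, p10) → 27.8659
  f16: (p8, p7, p2) → 153.8886
  f17: (p8, p6, p10) → 21.2404
  f18: (p8, p5, p6) → 32.4604
Σ area = 750.790

Euler characteristic 11−27+18 = 2 ✓


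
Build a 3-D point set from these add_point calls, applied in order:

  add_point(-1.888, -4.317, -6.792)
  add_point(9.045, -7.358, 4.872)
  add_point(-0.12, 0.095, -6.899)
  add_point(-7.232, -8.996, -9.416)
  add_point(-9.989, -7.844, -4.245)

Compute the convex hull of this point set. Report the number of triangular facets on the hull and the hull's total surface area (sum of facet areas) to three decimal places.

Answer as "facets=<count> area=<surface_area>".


Extreme-point indices: [0, 1, 2, 3, 4] — 5 of 5 on the boundary.

Per-facet area ½‖(b−a)×(c−a)‖:
  f1: (p2, p1, p4) → 107.9041
  f2: (p3, p1, p4) → 62.9928
  f3: (p3, p2, p4) → 35.2234
  f4: (p0, p2, p1) → 38.6139
  f5: (p0, p3, p1) → 48.9611
  f6: (p0, p3, p2) → 10.0906
Σ area = 303.786

Check V−E+F: 5 − 9 + 6 = 2.

facets=6 area=303.786


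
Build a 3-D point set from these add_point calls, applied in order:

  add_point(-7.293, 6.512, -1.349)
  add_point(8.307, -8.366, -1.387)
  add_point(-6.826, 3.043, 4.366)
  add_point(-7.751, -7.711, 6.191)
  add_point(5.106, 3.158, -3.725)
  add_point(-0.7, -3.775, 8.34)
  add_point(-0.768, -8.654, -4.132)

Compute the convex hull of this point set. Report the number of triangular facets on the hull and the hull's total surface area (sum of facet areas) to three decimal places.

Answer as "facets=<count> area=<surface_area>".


facets=10 area=609.981

Hull vertices (7/7): indices [0, 1, 2, 3, 4, 5, 6].

Per-facet area ½‖(b−a)×(c−a)‖:
  f1: (p5, p1, p3) → 57.3176
  f2: (p6, p1, p3) → 56.6720
  f3: (p6, p0, p3) → 94.7928
  f4: (p2, p0, p3) → 28.0381
  f5: (p2, p5, p3) → 39.8408
  f6: (p4, p5, p1) → 80.2338
  f7: (p4, p6, p1) → 55.5179
  f8: (p4, p6, p0) → 84.6797
  f9: (p4, p2, p0) → 43.7286
  f10: (p4, p2, p5) → 69.1592
Σ area = 609.981

Euler: V−E+F = 7−15+10 = 2.
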